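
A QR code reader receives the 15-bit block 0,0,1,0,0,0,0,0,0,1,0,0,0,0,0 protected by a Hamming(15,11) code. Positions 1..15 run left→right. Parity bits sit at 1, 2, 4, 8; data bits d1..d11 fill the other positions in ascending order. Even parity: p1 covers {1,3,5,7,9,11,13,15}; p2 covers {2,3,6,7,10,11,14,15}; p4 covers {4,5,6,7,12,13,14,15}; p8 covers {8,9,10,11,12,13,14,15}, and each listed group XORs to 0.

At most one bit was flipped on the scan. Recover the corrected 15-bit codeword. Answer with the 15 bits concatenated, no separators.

001000001100000

s1 (pos 1,3,5,7,9,11,13,15): 0⊕1⊕0⊕0⊕0⊕0⊕0⊕0 = 1
s2 (pos 2,3,6,7,10,11,14,15): 0⊕1⊕0⊕0⊕1⊕0⊕0⊕0 = 0
s4 (pos 4,5,6,7,12,13,14,15): 0⊕0⊕0⊕0⊕0⊕0⊕0⊕0 = 0
s8 (pos 8,9,10,11,12,13,14,15): 0⊕0⊕1⊕0⊕0⊕0⊕0⊕0 = 1
Syndrome s8…s1 = 1001 → error at position 9.
Flip position 9: 001000000100000 → 001000001100000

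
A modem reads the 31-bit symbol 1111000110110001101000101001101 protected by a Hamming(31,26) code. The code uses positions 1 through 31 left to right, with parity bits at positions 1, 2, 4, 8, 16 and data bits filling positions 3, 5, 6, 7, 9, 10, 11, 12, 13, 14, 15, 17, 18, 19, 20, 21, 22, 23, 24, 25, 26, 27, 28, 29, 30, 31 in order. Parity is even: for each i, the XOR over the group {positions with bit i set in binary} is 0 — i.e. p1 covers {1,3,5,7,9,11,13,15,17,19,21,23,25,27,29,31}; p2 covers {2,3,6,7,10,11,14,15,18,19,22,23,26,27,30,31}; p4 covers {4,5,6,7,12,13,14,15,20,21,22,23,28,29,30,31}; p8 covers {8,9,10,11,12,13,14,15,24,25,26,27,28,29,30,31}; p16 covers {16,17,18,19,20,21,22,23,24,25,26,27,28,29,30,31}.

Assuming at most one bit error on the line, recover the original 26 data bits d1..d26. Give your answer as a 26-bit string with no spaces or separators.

10001011000101000101001101

s1 (pos 1,3,5,7,9,11,13,15,17,19,21,23,25,27,29,31): 1⊕1⊕0⊕0⊕1⊕1⊕0⊕0⊕1⊕1⊕0⊕1⊕1⊕0⊕1⊕1 = 0
s2 (pos 2,3,6,7,10,11,14,15,18,19,22,23,26,27,30,31): 1⊕1⊕0⊕0⊕0⊕1⊕0⊕0⊕0⊕1⊕0⊕1⊕0⊕0⊕0⊕1 = 0
s4 (pos 4,5,6,7,12,13,14,15,20,21,22,23,28,29,30,31): 1⊕0⊕0⊕0⊕1⊕0⊕0⊕0⊕0⊕0⊕0⊕1⊕1⊕1⊕0⊕1 = 0
s8 (pos 8,9,10,11,12,13,14,15,24,25,26,27,28,29,30,31): 1⊕1⊕0⊕1⊕1⊕0⊕0⊕0⊕0⊕1⊕0⊕0⊕1⊕1⊕0⊕1 = 0
s16 (pos 16,17,18,19,20,21,22,23,24,25,26,27,28,29,30,31): 1⊕1⊕0⊕1⊕0⊕0⊕0⊕1⊕0⊕1⊕0⊕0⊕1⊕1⊕0⊕1 = 0
Syndrome s16…s1 = 00000 → no error.
Read data bits from positions 3,5,6,7,9,10,11,12,13,14,15,17,18,19,20,21,22,23,24,25,26,27,28,29,30,31: 10001011000101000101001101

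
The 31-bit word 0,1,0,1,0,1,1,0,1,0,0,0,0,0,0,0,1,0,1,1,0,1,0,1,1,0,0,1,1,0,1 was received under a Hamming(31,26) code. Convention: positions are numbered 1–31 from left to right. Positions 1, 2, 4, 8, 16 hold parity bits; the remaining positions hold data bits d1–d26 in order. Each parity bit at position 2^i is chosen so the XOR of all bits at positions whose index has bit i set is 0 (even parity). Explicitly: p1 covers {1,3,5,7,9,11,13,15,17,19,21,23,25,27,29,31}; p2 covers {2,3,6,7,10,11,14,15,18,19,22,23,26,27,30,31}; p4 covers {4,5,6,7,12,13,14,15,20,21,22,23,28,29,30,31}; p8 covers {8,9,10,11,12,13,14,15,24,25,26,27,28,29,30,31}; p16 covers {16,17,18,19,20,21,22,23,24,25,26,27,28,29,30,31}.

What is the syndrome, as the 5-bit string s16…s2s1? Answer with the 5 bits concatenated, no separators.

10001

s1 (pos 1,3,5,7,9,11,13,15,17,19,21,23,25,27,29,31): 0⊕0⊕0⊕1⊕1⊕0⊕0⊕0⊕1⊕1⊕0⊕0⊕1⊕0⊕1⊕1 = 1
s2 (pos 2,3,6,7,10,11,14,15,18,19,22,23,26,27,30,31): 1⊕0⊕1⊕1⊕0⊕0⊕0⊕0⊕0⊕1⊕1⊕0⊕0⊕0⊕0⊕1 = 0
s4 (pos 4,5,6,7,12,13,14,15,20,21,22,23,28,29,30,31): 1⊕0⊕1⊕1⊕0⊕0⊕0⊕0⊕1⊕0⊕1⊕0⊕1⊕1⊕0⊕1 = 0
s8 (pos 8,9,10,11,12,13,14,15,24,25,26,27,28,29,30,31): 0⊕1⊕0⊕0⊕0⊕0⊕0⊕0⊕1⊕1⊕0⊕0⊕1⊕1⊕0⊕1 = 0
s16 (pos 16,17,18,19,20,21,22,23,24,25,26,27,28,29,30,31): 0⊕1⊕0⊕1⊕1⊕0⊕1⊕0⊕1⊕1⊕0⊕0⊕1⊕1⊕0⊕1 = 1
Syndrome s16…s1 = 10001 → error at position 17.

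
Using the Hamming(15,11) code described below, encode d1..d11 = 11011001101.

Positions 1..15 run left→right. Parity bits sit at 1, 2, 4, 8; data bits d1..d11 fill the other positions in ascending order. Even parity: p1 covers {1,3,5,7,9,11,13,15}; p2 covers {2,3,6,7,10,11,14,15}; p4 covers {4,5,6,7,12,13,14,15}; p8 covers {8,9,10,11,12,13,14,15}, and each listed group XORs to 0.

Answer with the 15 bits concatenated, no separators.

Place data at non-parity positions: p1 p2 1 p4 1 0 1 p8 1 0 0 1 1 0 1
p1 (pos 1,3,5,7,9,11,13,15): XOR of data positions = 1⊕1⊕1⊕1⊕0⊕1⊕1 = 0
p2 (pos 2,3,6,7,10,11,14,15): XOR of data positions = 1⊕0⊕1⊕0⊕0⊕0⊕1 = 1
p4 (pos 4,5,6,7,12,13,14,15): XOR of data positions = 1⊕0⊕1⊕1⊕1⊕0⊕1 = 1
p8 (pos 8,9,10,11,12,13,14,15): XOR of data positions = 1⊕0⊕0⊕1⊕1⊕0⊕1 = 0
Codeword: 011110101001101

011110101001101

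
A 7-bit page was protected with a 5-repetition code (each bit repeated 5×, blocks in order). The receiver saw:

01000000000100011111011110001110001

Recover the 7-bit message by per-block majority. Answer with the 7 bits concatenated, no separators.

Block 1 (01000): 1 one → 0
Block 2 (00000): 0 ones → 0
Block 3 (01000): 1 one → 0
Block 4 (11111): 5 ones → 1
Block 5 (01111): 4 ones → 1
Block 6 (00011): 2 ones → 0
Block 7 (10001): 2 ones → 0

0001100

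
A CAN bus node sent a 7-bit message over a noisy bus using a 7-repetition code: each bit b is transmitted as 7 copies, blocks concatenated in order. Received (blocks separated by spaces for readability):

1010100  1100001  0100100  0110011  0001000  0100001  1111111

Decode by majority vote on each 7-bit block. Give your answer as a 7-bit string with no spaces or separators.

Block 1 (1010100): 3 ones → 0
Block 2 (1100001): 3 ones → 0
Block 3 (0100100): 2 ones → 0
Block 4 (0110011): 4 ones → 1
Block 5 (0001000): 1 one → 0
Block 6 (0100001): 2 ones → 0
Block 7 (1111111): 7 ones → 1

0001001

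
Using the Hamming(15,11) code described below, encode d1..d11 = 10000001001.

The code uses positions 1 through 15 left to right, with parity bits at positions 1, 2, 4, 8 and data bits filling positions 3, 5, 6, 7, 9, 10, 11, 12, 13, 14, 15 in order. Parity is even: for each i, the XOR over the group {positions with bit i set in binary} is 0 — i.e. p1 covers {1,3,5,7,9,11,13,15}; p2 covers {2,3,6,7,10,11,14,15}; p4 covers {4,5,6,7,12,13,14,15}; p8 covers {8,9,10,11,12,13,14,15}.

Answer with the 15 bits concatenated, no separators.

001000000001001

Place data at non-parity positions: p1 p2 1 p4 0 0 0 p8 0 0 0 1 0 0 1
p1 (pos 1,3,5,7,9,11,13,15): XOR of data positions = 1⊕0⊕0⊕0⊕0⊕0⊕1 = 0
p2 (pos 2,3,6,7,10,11,14,15): XOR of data positions = 1⊕0⊕0⊕0⊕0⊕0⊕1 = 0
p4 (pos 4,5,6,7,12,13,14,15): XOR of data positions = 0⊕0⊕0⊕1⊕0⊕0⊕1 = 0
p8 (pos 8,9,10,11,12,13,14,15): XOR of data positions = 0⊕0⊕0⊕1⊕0⊕0⊕1 = 0
Codeword: 001000000001001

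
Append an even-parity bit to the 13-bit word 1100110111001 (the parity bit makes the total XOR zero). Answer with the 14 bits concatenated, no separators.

XOR of the 13 data bits: 1⊕1⊕0⊕0⊕1⊕1⊕0⊕1⊕1⊕1⊕0⊕0⊕1 = 0
Parity bit = 0 (so all 14 bits XOR to 0).

11001101110010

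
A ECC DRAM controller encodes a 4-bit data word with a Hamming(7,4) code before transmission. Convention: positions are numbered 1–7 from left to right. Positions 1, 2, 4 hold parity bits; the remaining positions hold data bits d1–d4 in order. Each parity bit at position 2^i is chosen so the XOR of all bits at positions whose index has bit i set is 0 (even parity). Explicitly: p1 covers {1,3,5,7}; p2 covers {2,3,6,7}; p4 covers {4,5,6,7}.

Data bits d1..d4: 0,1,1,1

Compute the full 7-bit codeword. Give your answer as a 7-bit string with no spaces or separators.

Place data at non-parity positions: p1 p2 0 p4 1 1 1
p1 (pos 1,3,5,7): XOR of data positions = 0⊕1⊕1 = 0
p2 (pos 2,3,6,7): XOR of data positions = 0⊕1⊕1 = 0
p4 (pos 4,5,6,7): XOR of data positions = 1⊕1⊕1 = 1
Codeword: 0001111

0001111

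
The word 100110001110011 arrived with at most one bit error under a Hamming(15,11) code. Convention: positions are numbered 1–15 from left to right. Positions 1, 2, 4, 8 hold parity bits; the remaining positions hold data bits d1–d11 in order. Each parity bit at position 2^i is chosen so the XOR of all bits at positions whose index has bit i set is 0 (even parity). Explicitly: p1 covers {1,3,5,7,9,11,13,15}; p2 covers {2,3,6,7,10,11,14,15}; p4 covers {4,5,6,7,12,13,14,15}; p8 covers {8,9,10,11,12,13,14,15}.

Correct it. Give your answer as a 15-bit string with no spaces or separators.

s1 (pos 1,3,5,7,9,11,13,15): 1⊕0⊕1⊕0⊕1⊕1⊕0⊕1 = 1
s2 (pos 2,3,6,7,10,11,14,15): 0⊕0⊕0⊕0⊕1⊕1⊕1⊕1 = 0
s4 (pos 4,5,6,7,12,13,14,15): 1⊕1⊕0⊕0⊕0⊕0⊕1⊕1 = 0
s8 (pos 8,9,10,11,12,13,14,15): 0⊕1⊕1⊕1⊕0⊕0⊕1⊕1 = 1
Syndrome s8…s1 = 1001 → error at position 9.
Flip position 9: 100110001110011 → 100110000110011

100110000110011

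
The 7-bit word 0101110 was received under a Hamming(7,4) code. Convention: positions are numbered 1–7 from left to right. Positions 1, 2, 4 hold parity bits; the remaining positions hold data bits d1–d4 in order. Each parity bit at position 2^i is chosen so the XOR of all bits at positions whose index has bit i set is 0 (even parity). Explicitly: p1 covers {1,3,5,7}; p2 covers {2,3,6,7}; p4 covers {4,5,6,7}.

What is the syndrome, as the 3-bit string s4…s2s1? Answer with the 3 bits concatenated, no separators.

s1 (pos 1,3,5,7): 0⊕0⊕1⊕0 = 1
s2 (pos 2,3,6,7): 1⊕0⊕1⊕0 = 0
s4 (pos 4,5,6,7): 1⊕1⊕1⊕0 = 1
Syndrome s4…s1 = 101 → error at position 5.

101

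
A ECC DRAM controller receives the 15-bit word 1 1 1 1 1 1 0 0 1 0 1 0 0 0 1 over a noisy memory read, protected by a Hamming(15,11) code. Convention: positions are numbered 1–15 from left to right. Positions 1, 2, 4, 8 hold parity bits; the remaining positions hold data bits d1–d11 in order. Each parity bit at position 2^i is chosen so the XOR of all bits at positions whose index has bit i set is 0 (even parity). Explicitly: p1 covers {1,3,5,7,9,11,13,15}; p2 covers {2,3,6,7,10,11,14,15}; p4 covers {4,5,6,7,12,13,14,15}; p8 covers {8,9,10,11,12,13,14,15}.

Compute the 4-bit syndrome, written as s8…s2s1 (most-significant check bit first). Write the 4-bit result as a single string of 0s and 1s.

1010

s1 (pos 1,3,5,7,9,11,13,15): 1⊕1⊕1⊕0⊕1⊕1⊕0⊕1 = 0
s2 (pos 2,3,6,7,10,11,14,15): 1⊕1⊕1⊕0⊕0⊕1⊕0⊕1 = 1
s4 (pos 4,5,6,7,12,13,14,15): 1⊕1⊕1⊕0⊕0⊕0⊕0⊕1 = 0
s8 (pos 8,9,10,11,12,13,14,15): 0⊕1⊕0⊕1⊕0⊕0⊕0⊕1 = 1
Syndrome s8…s1 = 1010 → error at position 10.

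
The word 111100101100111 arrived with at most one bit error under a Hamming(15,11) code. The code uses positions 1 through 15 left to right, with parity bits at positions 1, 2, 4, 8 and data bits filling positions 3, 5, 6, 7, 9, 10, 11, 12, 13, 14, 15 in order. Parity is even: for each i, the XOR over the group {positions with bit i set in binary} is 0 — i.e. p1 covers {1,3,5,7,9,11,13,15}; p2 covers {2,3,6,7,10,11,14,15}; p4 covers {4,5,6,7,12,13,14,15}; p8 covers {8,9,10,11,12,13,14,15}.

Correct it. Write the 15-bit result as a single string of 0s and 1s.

111100101101111

s1 (pos 1,3,5,7,9,11,13,15): 1⊕1⊕0⊕1⊕1⊕0⊕1⊕1 = 0
s2 (pos 2,3,6,7,10,11,14,15): 1⊕1⊕0⊕1⊕1⊕0⊕1⊕1 = 0
s4 (pos 4,5,6,7,12,13,14,15): 1⊕0⊕0⊕1⊕0⊕1⊕1⊕1 = 1
s8 (pos 8,9,10,11,12,13,14,15): 0⊕1⊕1⊕0⊕0⊕1⊕1⊕1 = 1
Syndrome s8…s1 = 1100 → error at position 12.
Flip position 12: 111100101100111 → 111100101101111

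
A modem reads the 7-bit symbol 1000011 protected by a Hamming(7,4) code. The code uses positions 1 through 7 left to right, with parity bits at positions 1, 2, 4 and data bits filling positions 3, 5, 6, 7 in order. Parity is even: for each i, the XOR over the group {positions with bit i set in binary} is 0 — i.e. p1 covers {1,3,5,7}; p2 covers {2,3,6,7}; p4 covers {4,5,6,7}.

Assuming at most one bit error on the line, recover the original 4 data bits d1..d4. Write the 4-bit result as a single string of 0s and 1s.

s1 (pos 1,3,5,7): 1⊕0⊕0⊕1 = 0
s2 (pos 2,3,6,7): 0⊕0⊕1⊕1 = 0
s4 (pos 4,5,6,7): 0⊕0⊕1⊕1 = 0
Syndrome s4…s1 = 000 → no error.
Read data bits from positions 3,5,6,7: 0011

0011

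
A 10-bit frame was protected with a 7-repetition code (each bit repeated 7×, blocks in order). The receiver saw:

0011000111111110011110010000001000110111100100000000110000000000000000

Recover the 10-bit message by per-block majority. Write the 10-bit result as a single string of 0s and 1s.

Block 1 (0011000): 2 ones → 0
Block 2 (1111111): 7 ones → 1
Block 3 (1001111): 5 ones → 1
Block 4 (0010000): 1 one → 0
Block 5 (0010001): 2 ones → 0
Block 6 (1011110): 5 ones → 1
Block 7 (0100000): 1 one → 0
Block 8 (0001100): 2 ones → 0
Block 9 (0000000): 0 ones → 0
Block 10 (0000000): 0 ones → 0

0110010000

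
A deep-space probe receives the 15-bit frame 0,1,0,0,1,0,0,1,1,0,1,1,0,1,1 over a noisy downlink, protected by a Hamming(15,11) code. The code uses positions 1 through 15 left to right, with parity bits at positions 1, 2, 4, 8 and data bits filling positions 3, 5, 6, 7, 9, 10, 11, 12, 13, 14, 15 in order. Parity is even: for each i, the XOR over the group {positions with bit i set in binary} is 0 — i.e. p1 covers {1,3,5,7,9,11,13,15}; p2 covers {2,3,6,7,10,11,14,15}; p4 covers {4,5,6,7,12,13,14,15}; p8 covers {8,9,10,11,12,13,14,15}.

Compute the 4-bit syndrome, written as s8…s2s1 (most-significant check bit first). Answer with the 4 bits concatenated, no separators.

0000

s1 (pos 1,3,5,7,9,11,13,15): 0⊕0⊕1⊕0⊕1⊕1⊕0⊕1 = 0
s2 (pos 2,3,6,7,10,11,14,15): 1⊕0⊕0⊕0⊕0⊕1⊕1⊕1 = 0
s4 (pos 4,5,6,7,12,13,14,15): 0⊕1⊕0⊕0⊕1⊕0⊕1⊕1 = 0
s8 (pos 8,9,10,11,12,13,14,15): 1⊕1⊕0⊕1⊕1⊕0⊕1⊕1 = 0
Syndrome s8…s1 = 0000 → no error.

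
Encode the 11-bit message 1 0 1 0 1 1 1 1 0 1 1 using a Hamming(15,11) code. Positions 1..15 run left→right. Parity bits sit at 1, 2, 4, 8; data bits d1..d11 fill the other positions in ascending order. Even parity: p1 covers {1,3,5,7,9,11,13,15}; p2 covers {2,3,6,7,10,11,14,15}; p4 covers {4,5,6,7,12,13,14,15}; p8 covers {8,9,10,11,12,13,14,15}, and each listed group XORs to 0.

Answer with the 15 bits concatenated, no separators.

Place data at non-parity positions: p1 p2 1 p4 0 1 0 p8 1 1 1 1 0 1 1
p1 (pos 1,3,5,7,9,11,13,15): XOR of data positions = 1⊕0⊕0⊕1⊕1⊕0⊕1 = 0
p2 (pos 2,3,6,7,10,11,14,15): XOR of data positions = 1⊕1⊕0⊕1⊕1⊕1⊕1 = 0
p4 (pos 4,5,6,7,12,13,14,15): XOR of data positions = 0⊕1⊕0⊕1⊕0⊕1⊕1 = 0
p8 (pos 8,9,10,11,12,13,14,15): XOR of data positions = 1⊕1⊕1⊕1⊕0⊕1⊕1 = 0
Codeword: 001001001111011

001001001111011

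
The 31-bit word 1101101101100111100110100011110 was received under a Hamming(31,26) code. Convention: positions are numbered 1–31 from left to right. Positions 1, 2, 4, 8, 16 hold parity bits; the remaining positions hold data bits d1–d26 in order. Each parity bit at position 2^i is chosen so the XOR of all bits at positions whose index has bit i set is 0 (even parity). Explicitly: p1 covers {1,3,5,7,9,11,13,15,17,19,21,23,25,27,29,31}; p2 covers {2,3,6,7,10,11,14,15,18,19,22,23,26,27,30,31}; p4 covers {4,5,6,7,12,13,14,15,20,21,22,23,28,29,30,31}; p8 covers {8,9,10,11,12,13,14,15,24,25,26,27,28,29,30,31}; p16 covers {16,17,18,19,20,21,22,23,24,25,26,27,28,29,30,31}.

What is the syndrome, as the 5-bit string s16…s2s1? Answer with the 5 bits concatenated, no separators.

s1 (pos 1,3,5,7,9,11,13,15,17,19,21,23,25,27,29,31): 1⊕0⊕1⊕1⊕0⊕1⊕0⊕1⊕1⊕0⊕1⊕1⊕0⊕1⊕1⊕0 = 0
s2 (pos 2,3,6,7,10,11,14,15,18,19,22,23,26,27,30,31): 1⊕0⊕0⊕1⊕1⊕1⊕1⊕1⊕0⊕0⊕0⊕1⊕0⊕1⊕1⊕0 = 1
s4 (pos 4,5,6,7,12,13,14,15,20,21,22,23,28,29,30,31): 1⊕1⊕0⊕1⊕0⊕0⊕1⊕1⊕1⊕1⊕0⊕1⊕1⊕1⊕1⊕0 = 1
s8 (pos 8,9,10,11,12,13,14,15,24,25,26,27,28,29,30,31): 1⊕0⊕1⊕1⊕0⊕0⊕1⊕1⊕0⊕0⊕0⊕1⊕1⊕1⊕1⊕0 = 1
s16 (pos 16,17,18,19,20,21,22,23,24,25,26,27,28,29,30,31): 1⊕1⊕0⊕0⊕1⊕1⊕0⊕1⊕0⊕0⊕0⊕1⊕1⊕1⊕1⊕0 = 1
Syndrome s16…s1 = 11110 → error at position 30.

11110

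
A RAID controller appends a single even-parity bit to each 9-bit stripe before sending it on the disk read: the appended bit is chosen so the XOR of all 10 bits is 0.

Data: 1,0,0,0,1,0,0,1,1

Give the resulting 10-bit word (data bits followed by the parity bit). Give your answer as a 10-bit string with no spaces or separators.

1000100110

XOR of the 9 data bits: 1⊕0⊕0⊕0⊕1⊕0⊕0⊕1⊕1 = 0
Parity bit = 0 (so all 10 bits XOR to 0).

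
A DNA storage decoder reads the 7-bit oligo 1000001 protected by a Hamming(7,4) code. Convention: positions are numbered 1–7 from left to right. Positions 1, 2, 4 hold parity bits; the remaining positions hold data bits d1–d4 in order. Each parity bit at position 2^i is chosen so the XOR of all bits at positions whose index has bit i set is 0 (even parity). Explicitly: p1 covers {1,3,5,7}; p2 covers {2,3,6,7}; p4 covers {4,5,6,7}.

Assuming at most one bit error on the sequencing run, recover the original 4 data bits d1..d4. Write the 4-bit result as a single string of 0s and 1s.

0011

s1 (pos 1,3,5,7): 1⊕0⊕0⊕1 = 0
s2 (pos 2,3,6,7): 0⊕0⊕0⊕1 = 1
s4 (pos 4,5,6,7): 0⊕0⊕0⊕1 = 1
Syndrome s4…s1 = 110 → error at position 6.
Flip position 6: 1000001 → 1000011
Read data bits from positions 3,5,6,7: 0011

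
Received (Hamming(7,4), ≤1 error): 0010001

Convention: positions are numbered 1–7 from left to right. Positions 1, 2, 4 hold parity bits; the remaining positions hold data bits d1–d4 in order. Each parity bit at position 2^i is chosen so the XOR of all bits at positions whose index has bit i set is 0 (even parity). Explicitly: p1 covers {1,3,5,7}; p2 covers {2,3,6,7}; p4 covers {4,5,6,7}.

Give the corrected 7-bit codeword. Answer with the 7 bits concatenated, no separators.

0011001

s1 (pos 1,3,5,7): 0⊕1⊕0⊕1 = 0
s2 (pos 2,3,6,7): 0⊕1⊕0⊕1 = 0
s4 (pos 4,5,6,7): 0⊕0⊕0⊕1 = 1
Syndrome s4…s1 = 100 → error at position 4.
Flip position 4: 0010001 → 0011001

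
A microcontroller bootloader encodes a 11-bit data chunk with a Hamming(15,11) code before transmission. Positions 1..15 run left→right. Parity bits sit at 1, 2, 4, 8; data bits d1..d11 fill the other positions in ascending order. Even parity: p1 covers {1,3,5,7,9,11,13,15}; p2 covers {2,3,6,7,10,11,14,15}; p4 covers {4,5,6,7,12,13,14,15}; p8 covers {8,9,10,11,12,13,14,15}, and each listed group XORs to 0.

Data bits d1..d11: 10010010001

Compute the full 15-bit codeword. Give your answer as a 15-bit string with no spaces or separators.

001000100010001

Place data at non-parity positions: p1 p2 1 p4 0 0 1 p8 0 0 1 0 0 0 1
p1 (pos 1,3,5,7,9,11,13,15): XOR of data positions = 1⊕0⊕1⊕0⊕1⊕0⊕1 = 0
p2 (pos 2,3,6,7,10,11,14,15): XOR of data positions = 1⊕0⊕1⊕0⊕1⊕0⊕1 = 0
p4 (pos 4,5,6,7,12,13,14,15): XOR of data positions = 0⊕0⊕1⊕0⊕0⊕0⊕1 = 0
p8 (pos 8,9,10,11,12,13,14,15): XOR of data positions = 0⊕0⊕1⊕0⊕0⊕0⊕1 = 0
Codeword: 001000100010001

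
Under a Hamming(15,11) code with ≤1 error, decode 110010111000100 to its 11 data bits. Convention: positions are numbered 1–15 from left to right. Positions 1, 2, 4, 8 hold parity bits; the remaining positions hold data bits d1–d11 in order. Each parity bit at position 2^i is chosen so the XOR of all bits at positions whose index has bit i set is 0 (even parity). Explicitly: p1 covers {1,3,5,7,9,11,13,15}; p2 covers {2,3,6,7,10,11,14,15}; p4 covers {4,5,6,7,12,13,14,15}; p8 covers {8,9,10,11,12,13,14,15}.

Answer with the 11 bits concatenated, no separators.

01011000000

s1 (pos 1,3,5,7,9,11,13,15): 1⊕0⊕1⊕1⊕1⊕0⊕1⊕0 = 1
s2 (pos 2,3,6,7,10,11,14,15): 1⊕0⊕0⊕1⊕0⊕0⊕0⊕0 = 0
s4 (pos 4,5,6,7,12,13,14,15): 0⊕1⊕0⊕1⊕0⊕1⊕0⊕0 = 1
s8 (pos 8,9,10,11,12,13,14,15): 1⊕1⊕0⊕0⊕0⊕1⊕0⊕0 = 1
Syndrome s8…s1 = 1101 → error at position 13.
Flip position 13: 110010111000100 → 110010111000000
Read data bits from positions 3,5,6,7,9,10,11,12,13,14,15: 01011000000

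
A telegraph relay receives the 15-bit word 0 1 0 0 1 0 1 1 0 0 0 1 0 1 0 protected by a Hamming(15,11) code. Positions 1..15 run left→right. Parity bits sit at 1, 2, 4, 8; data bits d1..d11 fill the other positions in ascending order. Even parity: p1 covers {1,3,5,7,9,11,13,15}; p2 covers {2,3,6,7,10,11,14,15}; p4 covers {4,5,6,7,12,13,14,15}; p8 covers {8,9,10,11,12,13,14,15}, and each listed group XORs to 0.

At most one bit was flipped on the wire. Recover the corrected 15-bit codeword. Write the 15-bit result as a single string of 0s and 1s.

010010110101010

s1 (pos 1,3,5,7,9,11,13,15): 0⊕0⊕1⊕1⊕0⊕0⊕0⊕0 = 0
s2 (pos 2,3,6,7,10,11,14,15): 1⊕0⊕0⊕1⊕0⊕0⊕1⊕0 = 1
s4 (pos 4,5,6,7,12,13,14,15): 0⊕1⊕0⊕1⊕1⊕0⊕1⊕0 = 0
s8 (pos 8,9,10,11,12,13,14,15): 1⊕0⊕0⊕0⊕1⊕0⊕1⊕0 = 1
Syndrome s8…s1 = 1010 → error at position 10.
Flip position 10: 010010110001010 → 010010110101010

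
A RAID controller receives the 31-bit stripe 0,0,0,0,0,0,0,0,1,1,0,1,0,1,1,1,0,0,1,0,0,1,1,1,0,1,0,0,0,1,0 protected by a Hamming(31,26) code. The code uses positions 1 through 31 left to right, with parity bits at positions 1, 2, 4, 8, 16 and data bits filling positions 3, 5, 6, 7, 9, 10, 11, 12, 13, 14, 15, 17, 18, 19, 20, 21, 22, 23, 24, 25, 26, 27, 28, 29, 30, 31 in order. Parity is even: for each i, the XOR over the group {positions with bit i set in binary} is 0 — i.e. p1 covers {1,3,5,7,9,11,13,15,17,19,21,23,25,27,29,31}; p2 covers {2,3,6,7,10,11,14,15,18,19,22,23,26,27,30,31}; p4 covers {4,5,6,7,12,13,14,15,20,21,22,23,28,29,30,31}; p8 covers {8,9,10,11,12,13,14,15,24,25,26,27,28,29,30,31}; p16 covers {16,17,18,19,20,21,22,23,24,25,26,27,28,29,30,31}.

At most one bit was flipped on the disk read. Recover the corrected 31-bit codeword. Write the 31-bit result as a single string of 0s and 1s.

0000000011010110001001110100010

s1 (pos 1,3,5,7,9,11,13,15,17,19,21,23,25,27,29,31): 0⊕0⊕0⊕0⊕1⊕0⊕0⊕1⊕0⊕1⊕0⊕1⊕0⊕0⊕0⊕0 = 0
s2 (pos 2,3,6,7,10,11,14,15,18,19,22,23,26,27,30,31): 0⊕0⊕0⊕0⊕1⊕0⊕1⊕1⊕0⊕1⊕1⊕1⊕1⊕0⊕1⊕0 = 0
s4 (pos 4,5,6,7,12,13,14,15,20,21,22,23,28,29,30,31): 0⊕0⊕0⊕0⊕1⊕0⊕1⊕1⊕0⊕0⊕1⊕1⊕0⊕0⊕1⊕0 = 0
s8 (pos 8,9,10,11,12,13,14,15,24,25,26,27,28,29,30,31): 0⊕1⊕1⊕0⊕1⊕0⊕1⊕1⊕1⊕0⊕1⊕0⊕0⊕0⊕1⊕0 = 0
s16 (pos 16,17,18,19,20,21,22,23,24,25,26,27,28,29,30,31): 1⊕0⊕0⊕1⊕0⊕0⊕1⊕1⊕1⊕0⊕1⊕0⊕0⊕0⊕1⊕0 = 1
Syndrome s16…s1 = 10000 → error at position 16.
Flip position 16: 0000000011010111001001110100010 → 0000000011010110001001110100010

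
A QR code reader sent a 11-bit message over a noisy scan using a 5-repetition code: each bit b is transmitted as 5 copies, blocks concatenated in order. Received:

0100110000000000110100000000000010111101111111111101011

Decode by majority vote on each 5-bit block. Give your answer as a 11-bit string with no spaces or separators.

Block 1 (01001): 2 ones → 0
Block 2 (10000): 1 one → 0
Block 3 (00000): 0 ones → 0
Block 4 (01101): 3 ones → 1
Block 5 (00000): 0 ones → 0
Block 6 (00000): 0 ones → 0
Block 7 (00101): 2 ones → 0
Block 8 (11101): 4 ones → 1
Block 9 (11111): 5 ones → 1
Block 10 (11111): 5 ones → 1
Block 11 (01011): 3 ones → 1

00010001111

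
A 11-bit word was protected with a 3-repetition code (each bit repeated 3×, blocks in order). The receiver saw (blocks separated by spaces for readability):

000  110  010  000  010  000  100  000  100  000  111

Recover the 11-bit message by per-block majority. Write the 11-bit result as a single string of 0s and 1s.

Block 1 (000): 0 ones → 0
Block 2 (110): 2 ones → 1
Block 3 (010): 1 one → 0
Block 4 (000): 0 ones → 0
Block 5 (010): 1 one → 0
Block 6 (000): 0 ones → 0
Block 7 (100): 1 one → 0
Block 8 (000): 0 ones → 0
Block 9 (100): 1 one → 0
Block 10 (000): 0 ones → 0
Block 11 (111): 3 ones → 1

01000000001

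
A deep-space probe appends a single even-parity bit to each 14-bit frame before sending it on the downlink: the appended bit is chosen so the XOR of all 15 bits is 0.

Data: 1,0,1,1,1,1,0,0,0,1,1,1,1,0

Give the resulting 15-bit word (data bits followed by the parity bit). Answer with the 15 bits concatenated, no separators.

XOR of the 14 data bits: 1⊕0⊕1⊕1⊕1⊕1⊕0⊕0⊕0⊕1⊕1⊕1⊕1⊕0 = 1
Parity bit = 1 (so all 15 bits XOR to 0).

101111000111101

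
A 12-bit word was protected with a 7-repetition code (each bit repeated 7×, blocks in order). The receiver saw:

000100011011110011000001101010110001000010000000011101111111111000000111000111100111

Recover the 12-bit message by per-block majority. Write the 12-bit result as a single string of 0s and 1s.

Block 1 (0001000): 1 one → 0
Block 2 (1101111): 6 ones → 1
Block 3 (0011000): 2 ones → 0
Block 4 (0011010): 3 ones → 0
Block 5 (1011000): 3 ones → 0
Block 6 (1000010): 2 ones → 0
Block 7 (0000000): 0 ones → 0
Block 8 (1110111): 6 ones → 1
Block 9 (1111111): 7 ones → 1
Block 10 (0000001): 1 one → 0
Block 11 (1100011): 4 ones → 1
Block 12 (1100111): 5 ones → 1

010000011011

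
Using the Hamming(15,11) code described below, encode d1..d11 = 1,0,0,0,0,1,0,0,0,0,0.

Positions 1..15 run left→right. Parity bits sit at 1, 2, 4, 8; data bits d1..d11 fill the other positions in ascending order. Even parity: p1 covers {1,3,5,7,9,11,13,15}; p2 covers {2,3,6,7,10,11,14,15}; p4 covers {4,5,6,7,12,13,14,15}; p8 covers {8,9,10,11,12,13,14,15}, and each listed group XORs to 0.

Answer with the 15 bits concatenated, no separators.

Place data at non-parity positions: p1 p2 1 p4 0 0 0 p8 0 1 0 0 0 0 0
p1 (pos 1,3,5,7,9,11,13,15): XOR of data positions = 1⊕0⊕0⊕0⊕0⊕0⊕0 = 1
p2 (pos 2,3,6,7,10,11,14,15): XOR of data positions = 1⊕0⊕0⊕1⊕0⊕0⊕0 = 0
p4 (pos 4,5,6,7,12,13,14,15): XOR of data positions = 0⊕0⊕0⊕0⊕0⊕0⊕0 = 0
p8 (pos 8,9,10,11,12,13,14,15): XOR of data positions = 0⊕1⊕0⊕0⊕0⊕0⊕0 = 1
Codeword: 101000010100000

101000010100000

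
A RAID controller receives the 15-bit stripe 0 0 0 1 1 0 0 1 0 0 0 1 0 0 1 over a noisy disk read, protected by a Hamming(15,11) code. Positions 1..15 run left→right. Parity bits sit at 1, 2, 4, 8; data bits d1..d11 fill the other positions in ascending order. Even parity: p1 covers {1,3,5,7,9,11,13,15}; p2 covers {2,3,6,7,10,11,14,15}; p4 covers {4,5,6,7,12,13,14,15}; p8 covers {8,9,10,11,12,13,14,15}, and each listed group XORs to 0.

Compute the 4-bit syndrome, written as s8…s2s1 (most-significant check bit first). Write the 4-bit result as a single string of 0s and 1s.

s1 (pos 1,3,5,7,9,11,13,15): 0⊕0⊕1⊕0⊕0⊕0⊕0⊕1 = 0
s2 (pos 2,3,6,7,10,11,14,15): 0⊕0⊕0⊕0⊕0⊕0⊕0⊕1 = 1
s4 (pos 4,5,6,7,12,13,14,15): 1⊕1⊕0⊕0⊕1⊕0⊕0⊕1 = 0
s8 (pos 8,9,10,11,12,13,14,15): 1⊕0⊕0⊕0⊕1⊕0⊕0⊕1 = 1
Syndrome s8…s1 = 1010 → error at position 10.

1010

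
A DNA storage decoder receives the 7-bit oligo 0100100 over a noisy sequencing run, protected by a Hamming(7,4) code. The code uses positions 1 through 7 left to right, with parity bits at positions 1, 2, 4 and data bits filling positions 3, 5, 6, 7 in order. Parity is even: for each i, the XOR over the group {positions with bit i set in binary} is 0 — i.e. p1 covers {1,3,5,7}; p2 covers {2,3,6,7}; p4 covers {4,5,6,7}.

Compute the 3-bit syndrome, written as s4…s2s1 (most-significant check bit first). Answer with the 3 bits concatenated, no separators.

111

s1 (pos 1,3,5,7): 0⊕0⊕1⊕0 = 1
s2 (pos 2,3,6,7): 1⊕0⊕0⊕0 = 1
s4 (pos 4,5,6,7): 0⊕1⊕0⊕0 = 1
Syndrome s4…s1 = 111 → error at position 7.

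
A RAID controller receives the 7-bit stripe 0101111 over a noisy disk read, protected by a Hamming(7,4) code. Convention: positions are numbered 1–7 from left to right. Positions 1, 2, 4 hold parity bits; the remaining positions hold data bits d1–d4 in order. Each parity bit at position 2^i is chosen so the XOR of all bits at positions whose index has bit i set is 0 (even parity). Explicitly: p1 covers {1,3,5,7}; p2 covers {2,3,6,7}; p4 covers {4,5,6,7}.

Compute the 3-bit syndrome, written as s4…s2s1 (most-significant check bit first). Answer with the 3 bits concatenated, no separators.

010

s1 (pos 1,3,5,7): 0⊕0⊕1⊕1 = 0
s2 (pos 2,3,6,7): 1⊕0⊕1⊕1 = 1
s4 (pos 4,5,6,7): 1⊕1⊕1⊕1 = 0
Syndrome s4…s1 = 010 → error at position 2.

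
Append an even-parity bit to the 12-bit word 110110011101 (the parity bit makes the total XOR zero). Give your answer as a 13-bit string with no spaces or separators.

1101100111010

XOR of the 12 data bits: 1⊕1⊕0⊕1⊕1⊕0⊕0⊕1⊕1⊕1⊕0⊕1 = 0
Parity bit = 0 (so all 13 bits XOR to 0).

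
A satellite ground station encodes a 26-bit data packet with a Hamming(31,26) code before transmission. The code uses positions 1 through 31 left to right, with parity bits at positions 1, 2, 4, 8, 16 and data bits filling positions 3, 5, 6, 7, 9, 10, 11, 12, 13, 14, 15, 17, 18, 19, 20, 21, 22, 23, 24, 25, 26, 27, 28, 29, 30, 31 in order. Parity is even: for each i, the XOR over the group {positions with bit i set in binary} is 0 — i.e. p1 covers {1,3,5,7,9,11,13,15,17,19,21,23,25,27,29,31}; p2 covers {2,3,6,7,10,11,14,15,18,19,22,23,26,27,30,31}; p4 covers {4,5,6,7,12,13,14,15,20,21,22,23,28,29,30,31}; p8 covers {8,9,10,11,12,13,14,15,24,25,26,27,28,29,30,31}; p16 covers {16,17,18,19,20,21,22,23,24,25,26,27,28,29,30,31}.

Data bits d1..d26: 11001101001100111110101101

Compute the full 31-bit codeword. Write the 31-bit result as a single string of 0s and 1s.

1110100111010010100111110101101

Place data at non-parity positions: p1 p2 1 p4 1 0 0 p8 1 1 0 1 0 0 1 p16 1 0 0 1 1 1 1 1 0 1 0 1 1 0 1
p1 (pos 1,3,5,7,9,11,13,15,17,19,21,23,25,27,29,31): XOR of data positions = 1⊕1⊕0⊕1⊕0⊕0⊕1⊕1⊕0⊕1⊕1⊕0⊕0⊕1⊕1 = 1
p2 (pos 2,3,6,7,10,11,14,15,18,19,22,23,26,27,30,31): XOR of data positions = 1⊕0⊕0⊕1⊕0⊕0⊕1⊕0⊕0⊕1⊕1⊕1⊕0⊕0⊕1 = 1
p4 (pos 4,5,6,7,12,13,14,15,20,21,22,23,28,29,30,31): XOR of data positions = 1⊕0⊕0⊕1⊕0⊕0⊕1⊕1⊕1⊕1⊕1⊕1⊕1⊕0⊕1 = 0
p8 (pos 8,9,10,11,12,13,14,15,24,25,26,27,28,29,30,31): XOR of data positions = 1⊕1⊕0⊕1⊕0⊕0⊕1⊕1⊕0⊕1⊕0⊕1⊕1⊕0⊕1 = 1
p16 (pos 16,17,18,19,20,21,22,23,24,25,26,27,28,29,30,31): XOR of data positions = 1⊕0⊕0⊕1⊕1⊕1⊕1⊕1⊕0⊕1⊕0⊕1⊕1⊕0⊕1 = 0
Codeword: 1110100111010010100111110101101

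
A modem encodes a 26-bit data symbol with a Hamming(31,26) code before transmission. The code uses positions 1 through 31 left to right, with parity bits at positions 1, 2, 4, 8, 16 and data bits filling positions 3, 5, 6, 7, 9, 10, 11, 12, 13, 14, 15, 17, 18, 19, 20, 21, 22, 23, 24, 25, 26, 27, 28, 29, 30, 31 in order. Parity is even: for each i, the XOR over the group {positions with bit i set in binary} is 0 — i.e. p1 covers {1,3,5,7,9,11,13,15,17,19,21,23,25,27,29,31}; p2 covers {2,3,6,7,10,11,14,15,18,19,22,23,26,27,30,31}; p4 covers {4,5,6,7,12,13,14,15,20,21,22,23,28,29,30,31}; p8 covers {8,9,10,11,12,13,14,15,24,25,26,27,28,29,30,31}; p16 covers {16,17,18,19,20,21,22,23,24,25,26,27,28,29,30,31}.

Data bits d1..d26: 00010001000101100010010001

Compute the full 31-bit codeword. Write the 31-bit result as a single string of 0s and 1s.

1000001000010000101100010010001

Place data at non-parity positions: p1 p2 0 p4 0 0 1 p8 0 0 0 1 0 0 0 p16 1 0 1 1 0 0 0 1 0 0 1 0 0 0 1
p1 (pos 1,3,5,7,9,11,13,15,17,19,21,23,25,27,29,31): XOR of data positions = 0⊕0⊕1⊕0⊕0⊕0⊕0⊕1⊕1⊕0⊕0⊕0⊕1⊕0⊕1 = 1
p2 (pos 2,3,6,7,10,11,14,15,18,19,22,23,26,27,30,31): XOR of data positions = 0⊕0⊕1⊕0⊕0⊕0⊕0⊕0⊕1⊕0⊕0⊕0⊕1⊕0⊕1 = 0
p4 (pos 4,5,6,7,12,13,14,15,20,21,22,23,28,29,30,31): XOR of data positions = 0⊕0⊕1⊕1⊕0⊕0⊕0⊕1⊕0⊕0⊕0⊕0⊕0⊕0⊕1 = 0
p8 (pos 8,9,10,11,12,13,14,15,24,25,26,27,28,29,30,31): XOR of data positions = 0⊕0⊕0⊕1⊕0⊕0⊕0⊕1⊕0⊕0⊕1⊕0⊕0⊕0⊕1 = 0
p16 (pos 16,17,18,19,20,21,22,23,24,25,26,27,28,29,30,31): XOR of data positions = 1⊕0⊕1⊕1⊕0⊕0⊕0⊕1⊕0⊕0⊕1⊕0⊕0⊕0⊕1 = 0
Codeword: 1000001000010000101100010010001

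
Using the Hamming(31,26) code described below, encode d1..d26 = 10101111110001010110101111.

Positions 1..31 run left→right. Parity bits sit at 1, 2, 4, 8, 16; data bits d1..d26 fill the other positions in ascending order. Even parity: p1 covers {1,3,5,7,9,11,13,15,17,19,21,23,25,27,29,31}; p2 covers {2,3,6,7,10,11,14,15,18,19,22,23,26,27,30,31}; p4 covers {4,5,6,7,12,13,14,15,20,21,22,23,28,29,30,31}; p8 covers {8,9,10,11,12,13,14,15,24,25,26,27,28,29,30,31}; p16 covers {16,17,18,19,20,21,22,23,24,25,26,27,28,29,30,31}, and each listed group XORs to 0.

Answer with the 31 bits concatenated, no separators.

1010010011111101001010110101111

Place data at non-parity positions: p1 p2 1 p4 0 1 0 p8 1 1 1 1 1 1 0 p16 0 0 1 0 1 0 1 1 0 1 0 1 1 1 1
p1 (pos 1,3,5,7,9,11,13,15,17,19,21,23,25,27,29,31): XOR of data positions = 1⊕0⊕0⊕1⊕1⊕1⊕0⊕0⊕1⊕1⊕1⊕0⊕0⊕1⊕1 = 1
p2 (pos 2,3,6,7,10,11,14,15,18,19,22,23,26,27,30,31): XOR of data positions = 1⊕1⊕0⊕1⊕1⊕1⊕0⊕0⊕1⊕0⊕1⊕1⊕0⊕1⊕1 = 0
p4 (pos 4,5,6,7,12,13,14,15,20,21,22,23,28,29,30,31): XOR of data positions = 0⊕1⊕0⊕1⊕1⊕1⊕0⊕0⊕1⊕0⊕1⊕1⊕1⊕1⊕1 = 0
p8 (pos 8,9,10,11,12,13,14,15,24,25,26,27,28,29,30,31): XOR of data positions = 1⊕1⊕1⊕1⊕1⊕1⊕0⊕1⊕0⊕1⊕0⊕1⊕1⊕1⊕1 = 0
p16 (pos 16,17,18,19,20,21,22,23,24,25,26,27,28,29,30,31): XOR of data positions = 0⊕0⊕1⊕0⊕1⊕0⊕1⊕1⊕0⊕1⊕0⊕1⊕1⊕1⊕1 = 1
Codeword: 1010010011111101001010110101111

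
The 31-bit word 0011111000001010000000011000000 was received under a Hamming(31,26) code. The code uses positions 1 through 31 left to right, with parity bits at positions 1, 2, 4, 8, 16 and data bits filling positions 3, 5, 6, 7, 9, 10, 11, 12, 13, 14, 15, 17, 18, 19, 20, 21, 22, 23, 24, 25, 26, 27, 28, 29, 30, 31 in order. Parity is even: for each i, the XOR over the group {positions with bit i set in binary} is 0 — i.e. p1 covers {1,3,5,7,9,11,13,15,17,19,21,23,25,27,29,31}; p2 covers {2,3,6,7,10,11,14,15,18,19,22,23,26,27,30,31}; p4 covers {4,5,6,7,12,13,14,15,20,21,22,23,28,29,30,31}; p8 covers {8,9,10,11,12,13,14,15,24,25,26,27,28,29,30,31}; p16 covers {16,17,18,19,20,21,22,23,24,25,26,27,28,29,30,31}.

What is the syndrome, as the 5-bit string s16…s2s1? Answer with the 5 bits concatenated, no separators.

s1 (pos 1,3,5,7,9,11,13,15,17,19,21,23,25,27,29,31): 0⊕1⊕1⊕1⊕0⊕0⊕1⊕1⊕0⊕0⊕0⊕0⊕1⊕0⊕0⊕0 = 0
s2 (pos 2,3,6,7,10,11,14,15,18,19,22,23,26,27,30,31): 0⊕1⊕1⊕1⊕0⊕0⊕0⊕1⊕0⊕0⊕0⊕0⊕0⊕0⊕0⊕0 = 0
s4 (pos 4,5,6,7,12,13,14,15,20,21,22,23,28,29,30,31): 1⊕1⊕1⊕1⊕0⊕1⊕0⊕1⊕0⊕0⊕0⊕0⊕0⊕0⊕0⊕0 = 0
s8 (pos 8,9,10,11,12,13,14,15,24,25,26,27,28,29,30,31): 0⊕0⊕0⊕0⊕0⊕1⊕0⊕1⊕1⊕1⊕0⊕0⊕0⊕0⊕0⊕0 = 0
s16 (pos 16,17,18,19,20,21,22,23,24,25,26,27,28,29,30,31): 0⊕0⊕0⊕0⊕0⊕0⊕0⊕0⊕1⊕1⊕0⊕0⊕0⊕0⊕0⊕0 = 0
Syndrome s16…s1 = 00000 → no error.

00000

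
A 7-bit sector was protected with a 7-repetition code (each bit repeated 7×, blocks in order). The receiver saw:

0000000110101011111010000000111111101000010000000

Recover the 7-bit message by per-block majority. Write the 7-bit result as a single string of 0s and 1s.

Block 1 (0000000): 0 ones → 0
Block 2 (1101010): 4 ones → 1
Block 3 (1111101): 6 ones → 1
Block 4 (0000000): 0 ones → 0
Block 5 (1111111): 7 ones → 1
Block 6 (0100001): 2 ones → 0
Block 7 (0000000): 0 ones → 0

0110100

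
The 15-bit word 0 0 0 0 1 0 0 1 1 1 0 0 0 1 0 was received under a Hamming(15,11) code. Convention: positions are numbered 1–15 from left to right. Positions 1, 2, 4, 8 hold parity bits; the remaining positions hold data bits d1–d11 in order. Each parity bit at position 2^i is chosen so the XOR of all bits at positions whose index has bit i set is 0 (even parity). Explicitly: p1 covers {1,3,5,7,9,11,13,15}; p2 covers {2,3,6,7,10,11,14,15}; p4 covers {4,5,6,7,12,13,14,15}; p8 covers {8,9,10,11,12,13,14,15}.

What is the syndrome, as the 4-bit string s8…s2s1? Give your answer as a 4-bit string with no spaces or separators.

0000

s1 (pos 1,3,5,7,9,11,13,15): 0⊕0⊕1⊕0⊕1⊕0⊕0⊕0 = 0
s2 (pos 2,3,6,7,10,11,14,15): 0⊕0⊕0⊕0⊕1⊕0⊕1⊕0 = 0
s4 (pos 4,5,6,7,12,13,14,15): 0⊕1⊕0⊕0⊕0⊕0⊕1⊕0 = 0
s8 (pos 8,9,10,11,12,13,14,15): 1⊕1⊕1⊕0⊕0⊕0⊕1⊕0 = 0
Syndrome s8…s1 = 0000 → no error.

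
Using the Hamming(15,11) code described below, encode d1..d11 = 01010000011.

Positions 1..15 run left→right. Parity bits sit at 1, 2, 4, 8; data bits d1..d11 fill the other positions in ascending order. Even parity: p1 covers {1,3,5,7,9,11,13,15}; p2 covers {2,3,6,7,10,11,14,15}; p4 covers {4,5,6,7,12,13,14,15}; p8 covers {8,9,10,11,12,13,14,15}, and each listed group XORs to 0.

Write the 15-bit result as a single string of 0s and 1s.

Place data at non-parity positions: p1 p2 0 p4 1 0 1 p8 0 0 0 0 0 1 1
p1 (pos 1,3,5,7,9,11,13,15): XOR of data positions = 0⊕1⊕1⊕0⊕0⊕0⊕1 = 1
p2 (pos 2,3,6,7,10,11,14,15): XOR of data positions = 0⊕0⊕1⊕0⊕0⊕1⊕1 = 1
p4 (pos 4,5,6,7,12,13,14,15): XOR of data positions = 1⊕0⊕1⊕0⊕0⊕1⊕1 = 0
p8 (pos 8,9,10,11,12,13,14,15): XOR of data positions = 0⊕0⊕0⊕0⊕0⊕1⊕1 = 0
Codeword: 110010100000011

110010100000011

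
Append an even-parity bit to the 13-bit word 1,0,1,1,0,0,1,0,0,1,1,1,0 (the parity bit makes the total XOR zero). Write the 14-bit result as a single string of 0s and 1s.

10110010011101

XOR of the 13 data bits: 1⊕0⊕1⊕1⊕0⊕0⊕1⊕0⊕0⊕1⊕1⊕1⊕0 = 1
Parity bit = 1 (so all 14 bits XOR to 0).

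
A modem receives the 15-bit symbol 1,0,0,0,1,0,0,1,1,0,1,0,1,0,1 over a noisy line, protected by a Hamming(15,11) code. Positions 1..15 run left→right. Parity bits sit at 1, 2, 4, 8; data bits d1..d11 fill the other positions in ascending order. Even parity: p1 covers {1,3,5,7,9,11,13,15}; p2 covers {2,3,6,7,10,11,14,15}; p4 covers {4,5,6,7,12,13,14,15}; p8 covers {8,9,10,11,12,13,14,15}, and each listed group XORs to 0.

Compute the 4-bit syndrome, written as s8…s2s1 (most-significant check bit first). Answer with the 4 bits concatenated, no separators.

s1 (pos 1,3,5,7,9,11,13,15): 1⊕0⊕1⊕0⊕1⊕1⊕1⊕1 = 0
s2 (pos 2,3,6,7,10,11,14,15): 0⊕0⊕0⊕0⊕0⊕1⊕0⊕1 = 0
s4 (pos 4,5,6,7,12,13,14,15): 0⊕1⊕0⊕0⊕0⊕1⊕0⊕1 = 1
s8 (pos 8,9,10,11,12,13,14,15): 1⊕1⊕0⊕1⊕0⊕1⊕0⊕1 = 1
Syndrome s8…s1 = 1100 → error at position 12.

1100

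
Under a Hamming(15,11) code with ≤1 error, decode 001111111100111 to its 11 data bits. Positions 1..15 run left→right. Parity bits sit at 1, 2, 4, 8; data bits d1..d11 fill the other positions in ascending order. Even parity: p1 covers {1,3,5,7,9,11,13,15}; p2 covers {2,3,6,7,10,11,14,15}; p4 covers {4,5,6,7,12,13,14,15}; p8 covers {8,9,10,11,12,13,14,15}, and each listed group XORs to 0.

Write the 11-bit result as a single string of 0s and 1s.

11111100111

s1 (pos 1,3,5,7,9,11,13,15): 0⊕1⊕1⊕1⊕1⊕0⊕1⊕1 = 0
s2 (pos 2,3,6,7,10,11,14,15): 0⊕1⊕1⊕1⊕1⊕0⊕1⊕1 = 0
s4 (pos 4,5,6,7,12,13,14,15): 1⊕1⊕1⊕1⊕0⊕1⊕1⊕1 = 1
s8 (pos 8,9,10,11,12,13,14,15): 1⊕1⊕1⊕0⊕0⊕1⊕1⊕1 = 0
Syndrome s8…s1 = 0100 → error at position 4.
Flip position 4: 001111111100111 → 001011111100111
Read data bits from positions 3,5,6,7,9,10,11,12,13,14,15: 11111100111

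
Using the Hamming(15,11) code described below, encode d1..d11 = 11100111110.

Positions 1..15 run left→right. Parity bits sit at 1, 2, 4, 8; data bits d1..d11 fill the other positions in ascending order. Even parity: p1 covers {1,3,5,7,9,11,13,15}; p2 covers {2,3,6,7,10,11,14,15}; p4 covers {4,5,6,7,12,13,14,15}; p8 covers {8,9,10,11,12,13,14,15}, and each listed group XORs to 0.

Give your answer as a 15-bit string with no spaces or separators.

Place data at non-parity positions: p1 p2 1 p4 1 1 0 p8 0 1 1 1 1 1 0
p1 (pos 1,3,5,7,9,11,13,15): XOR of data positions = 1⊕1⊕0⊕0⊕1⊕1⊕0 = 0
p2 (pos 2,3,6,7,10,11,14,15): XOR of data positions = 1⊕1⊕0⊕1⊕1⊕1⊕0 = 1
p4 (pos 4,5,6,7,12,13,14,15): XOR of data positions = 1⊕1⊕0⊕1⊕1⊕1⊕0 = 1
p8 (pos 8,9,10,11,12,13,14,15): XOR of data positions = 0⊕1⊕1⊕1⊕1⊕1⊕0 = 1
Codeword: 011111010111110

011111010111110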